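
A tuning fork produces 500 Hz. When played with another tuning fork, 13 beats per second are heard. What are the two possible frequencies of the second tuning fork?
f₂ = 500 ± 13 Hz → 513 Hz or 487 Hz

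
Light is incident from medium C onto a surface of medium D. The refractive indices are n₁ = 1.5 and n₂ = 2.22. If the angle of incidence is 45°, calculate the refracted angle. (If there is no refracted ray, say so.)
sin θ₂ = (n₁/n₂)·sin θ₁ = 0.4778 → θ₂ = 28.54°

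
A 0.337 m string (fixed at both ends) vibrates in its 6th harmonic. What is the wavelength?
λₙ = 2L/n = 0.1123 m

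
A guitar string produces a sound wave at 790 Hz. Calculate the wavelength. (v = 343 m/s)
λ = v/f = 0.4342 m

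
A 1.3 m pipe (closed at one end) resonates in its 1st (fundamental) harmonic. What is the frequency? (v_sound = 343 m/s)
fₙ = nv/(4L) = 65.96 Hz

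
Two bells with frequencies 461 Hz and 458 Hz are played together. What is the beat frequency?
3 Hz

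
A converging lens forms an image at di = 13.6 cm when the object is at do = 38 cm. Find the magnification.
M = −di/do = -0.3579 (inverted image)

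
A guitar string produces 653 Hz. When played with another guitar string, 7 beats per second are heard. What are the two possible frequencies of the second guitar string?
f₂ = 653 ± 7 Hz → 660 Hz or 646 Hz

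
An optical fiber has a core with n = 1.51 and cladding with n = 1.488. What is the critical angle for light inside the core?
θc = arcsin(n_cladding/n_core) = 80.21°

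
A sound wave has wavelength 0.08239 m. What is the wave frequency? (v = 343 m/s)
f = v/λ = 4163 Hz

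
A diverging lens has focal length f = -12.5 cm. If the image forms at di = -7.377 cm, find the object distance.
1/do = 1/f − 1/di → do = 18 cm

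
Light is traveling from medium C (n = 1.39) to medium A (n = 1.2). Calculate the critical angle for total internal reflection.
θc = arcsin(n₂/n₁) = 59.69°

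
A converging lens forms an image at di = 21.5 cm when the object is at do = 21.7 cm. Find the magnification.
M = −di/do = -0.9908 (inverted image)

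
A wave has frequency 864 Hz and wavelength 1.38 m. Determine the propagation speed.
v = fλ = 1192 m/s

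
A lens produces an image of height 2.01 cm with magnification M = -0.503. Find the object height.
ho = |hi|/|M| = 3.996 cm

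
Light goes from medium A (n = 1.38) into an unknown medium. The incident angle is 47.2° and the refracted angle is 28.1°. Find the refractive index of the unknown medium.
n₂ = n₁·sin θ₁ / sin θ₂ = 2.15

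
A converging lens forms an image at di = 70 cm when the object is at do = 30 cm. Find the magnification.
M = −di/do = -2.333 (inverted image)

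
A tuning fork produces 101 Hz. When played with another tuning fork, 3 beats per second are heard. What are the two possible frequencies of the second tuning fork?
f₂ = 101 ± 3 Hz → 104 Hz or 98 Hz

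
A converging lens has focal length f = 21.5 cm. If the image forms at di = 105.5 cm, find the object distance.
1/do = 1/f − 1/di → do = 27 cm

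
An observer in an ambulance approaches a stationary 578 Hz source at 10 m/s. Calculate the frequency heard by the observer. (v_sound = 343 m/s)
f_obs = f·(v + v_o)/v = 594.9 Hz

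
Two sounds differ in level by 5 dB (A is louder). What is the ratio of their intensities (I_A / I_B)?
I_A/I_B = 10^(Δβ/10) = 3.162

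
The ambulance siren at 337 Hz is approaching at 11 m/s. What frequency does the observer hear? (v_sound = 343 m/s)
f_obs = f·v/(v − v_s) = 348.2 Hz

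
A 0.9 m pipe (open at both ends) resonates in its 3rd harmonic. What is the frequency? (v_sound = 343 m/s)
fₙ = nv/(2L) = 571.7 Hz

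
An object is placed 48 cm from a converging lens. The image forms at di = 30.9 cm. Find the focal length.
1/f = 1/do + 1/di → f = 18.8 cm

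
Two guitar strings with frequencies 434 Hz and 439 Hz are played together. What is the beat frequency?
5 Hz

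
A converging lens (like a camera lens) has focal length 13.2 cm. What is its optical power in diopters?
P = 1/f = 7.576 D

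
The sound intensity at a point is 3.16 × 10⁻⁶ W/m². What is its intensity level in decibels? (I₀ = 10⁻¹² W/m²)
β = 10·log₁₀(I/I₀) = 65 dB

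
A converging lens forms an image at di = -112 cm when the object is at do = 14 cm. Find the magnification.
M = −di/do = 8 (upright image)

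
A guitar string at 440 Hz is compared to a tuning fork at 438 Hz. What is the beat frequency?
2 Hz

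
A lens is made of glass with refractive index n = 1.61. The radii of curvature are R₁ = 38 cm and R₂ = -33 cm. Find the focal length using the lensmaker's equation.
1/f = (n − 1)(1/R₁ − 1/R₂) → f = 28.95 cm (converging lens)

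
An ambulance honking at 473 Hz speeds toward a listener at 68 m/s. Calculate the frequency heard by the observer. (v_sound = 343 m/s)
f_obs = f·v/(v − v_s) = 590 Hz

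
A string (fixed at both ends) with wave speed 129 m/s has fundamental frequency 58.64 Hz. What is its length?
L = v/(2f₁) = 1.1 m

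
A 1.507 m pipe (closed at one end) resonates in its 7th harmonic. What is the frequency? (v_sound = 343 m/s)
fₙ = nv/(4L) = 398.3 Hz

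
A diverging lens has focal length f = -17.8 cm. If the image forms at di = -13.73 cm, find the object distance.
1/do = 1/f − 1/di → do = 60.05 cm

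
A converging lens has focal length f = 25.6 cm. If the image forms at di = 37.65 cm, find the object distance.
1/do = 1/f − 1/di → do = 79.99 cm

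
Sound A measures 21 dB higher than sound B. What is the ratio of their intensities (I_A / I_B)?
I_A/I_B = 10^(Δβ/10) = 125.9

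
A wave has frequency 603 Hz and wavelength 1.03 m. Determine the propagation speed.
v = fλ = 621.1 m/s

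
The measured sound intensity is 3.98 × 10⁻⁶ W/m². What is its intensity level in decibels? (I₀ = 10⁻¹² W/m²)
β = 10·log₁₀(I/I₀) = 66 dB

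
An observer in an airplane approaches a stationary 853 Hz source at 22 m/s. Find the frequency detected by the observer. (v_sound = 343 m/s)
f_obs = f·(v + v_o)/v = 907.7 Hz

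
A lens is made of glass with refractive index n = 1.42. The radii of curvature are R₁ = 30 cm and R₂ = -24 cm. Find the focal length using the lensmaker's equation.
1/f = (n − 1)(1/R₁ − 1/R₂) → f = 31.75 cm (converging lens)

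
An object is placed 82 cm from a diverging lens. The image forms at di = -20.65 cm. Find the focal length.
1/f = 1/do + 1/di → f = -27.6 cm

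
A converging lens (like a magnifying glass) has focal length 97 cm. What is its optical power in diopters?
P = 1/f = 1.031 D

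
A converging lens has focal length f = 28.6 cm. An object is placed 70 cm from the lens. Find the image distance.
1/di = 1/f − 1/do → di = 48.36 cm (real image)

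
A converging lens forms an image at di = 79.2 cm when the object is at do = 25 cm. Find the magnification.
M = −di/do = -3.168 (inverted image)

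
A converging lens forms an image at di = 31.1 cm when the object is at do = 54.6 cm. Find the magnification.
M = −di/do = -0.5696 (inverted image)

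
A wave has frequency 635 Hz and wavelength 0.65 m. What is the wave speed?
v = fλ = 412.8 m/s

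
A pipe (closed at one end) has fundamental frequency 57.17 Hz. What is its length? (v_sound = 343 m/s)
L = v/(4f₁) = 1.5 m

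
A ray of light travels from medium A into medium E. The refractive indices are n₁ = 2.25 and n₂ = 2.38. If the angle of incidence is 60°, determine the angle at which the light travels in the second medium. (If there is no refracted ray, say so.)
sin θ₂ = (n₁/n₂)·sin θ₁ = 0.8187 → θ₂ = 54.96°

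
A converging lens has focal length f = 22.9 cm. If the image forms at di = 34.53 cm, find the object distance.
1/do = 1/f − 1/di → do = 67.99 cm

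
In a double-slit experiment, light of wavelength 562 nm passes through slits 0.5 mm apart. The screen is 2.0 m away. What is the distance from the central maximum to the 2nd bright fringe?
y = mλL/d = 4.496 mm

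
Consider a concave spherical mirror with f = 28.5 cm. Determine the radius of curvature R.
R = 2|f| = 57 cm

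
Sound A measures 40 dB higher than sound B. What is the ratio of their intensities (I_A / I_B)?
I_A/I_B = 10^(Δβ/10) = 10000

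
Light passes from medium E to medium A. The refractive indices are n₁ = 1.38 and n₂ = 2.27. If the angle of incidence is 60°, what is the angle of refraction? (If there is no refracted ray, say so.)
sin θ₂ = (n₁/n₂)·sin θ₁ = 0.5265 → θ₂ = 31.77°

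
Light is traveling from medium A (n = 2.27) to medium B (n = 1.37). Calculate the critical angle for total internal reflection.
θc = arcsin(n₂/n₁) = 37.12°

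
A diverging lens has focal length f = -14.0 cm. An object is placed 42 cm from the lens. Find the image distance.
1/di = 1/f − 1/do → di = -10.5 cm (virtual image)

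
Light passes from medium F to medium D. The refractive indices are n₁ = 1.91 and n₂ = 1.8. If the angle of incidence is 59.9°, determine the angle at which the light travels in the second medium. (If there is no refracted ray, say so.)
sin θ₂ = (n₁/n₂)·sin θ₁ = 0.918 → θ₂ = 66.64°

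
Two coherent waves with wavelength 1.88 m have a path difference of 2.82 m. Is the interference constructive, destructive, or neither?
destructive — path difference = 1.5λ, an odd multiple of λ/2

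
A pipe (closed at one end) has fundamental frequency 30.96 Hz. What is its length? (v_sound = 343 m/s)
L = v/(4f₁) = 2.77 m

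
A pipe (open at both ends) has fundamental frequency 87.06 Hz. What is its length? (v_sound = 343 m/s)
L = v/(2f₁) = 1.97 m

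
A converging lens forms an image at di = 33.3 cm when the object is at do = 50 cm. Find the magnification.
M = −di/do = -0.666 (inverted image)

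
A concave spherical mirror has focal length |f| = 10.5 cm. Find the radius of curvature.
R = 2|f| = 21 cm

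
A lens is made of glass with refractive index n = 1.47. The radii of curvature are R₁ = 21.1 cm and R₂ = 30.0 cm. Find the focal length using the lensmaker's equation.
1/f = (n − 1)(1/R₁ − 1/R₂) → f = 151.3 cm (converging lens)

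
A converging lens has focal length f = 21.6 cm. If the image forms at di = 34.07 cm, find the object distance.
1/do = 1/f − 1/di → do = 59.01 cm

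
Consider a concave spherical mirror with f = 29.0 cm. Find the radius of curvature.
R = 2|f| = 58 cm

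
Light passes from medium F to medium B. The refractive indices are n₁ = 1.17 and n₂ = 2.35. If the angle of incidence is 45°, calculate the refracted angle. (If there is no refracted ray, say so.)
sin θ₂ = (n₁/n₂)·sin θ₁ = 0.352 → θ₂ = 20.61°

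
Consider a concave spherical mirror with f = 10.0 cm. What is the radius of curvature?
R = 2|f| = 20 cm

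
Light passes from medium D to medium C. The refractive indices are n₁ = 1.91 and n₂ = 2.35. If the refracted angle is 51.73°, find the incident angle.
sin θ₁ = (n₂/n₁)·sin θ₂ → θ₁ = 75.01°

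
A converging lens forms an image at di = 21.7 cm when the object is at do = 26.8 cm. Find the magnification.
M = −di/do = -0.8097 (inverted image)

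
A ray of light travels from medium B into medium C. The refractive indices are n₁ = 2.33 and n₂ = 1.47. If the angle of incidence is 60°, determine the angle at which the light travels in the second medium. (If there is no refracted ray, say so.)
sin θ₂ = (n₁/n₂)·sin θ₁ = 1.373 > 1, so there is no refracted ray — the light undergoes total internal reflection.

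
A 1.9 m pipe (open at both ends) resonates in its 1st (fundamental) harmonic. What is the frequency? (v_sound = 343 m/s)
fₙ = nv/(2L) = 90.26 Hz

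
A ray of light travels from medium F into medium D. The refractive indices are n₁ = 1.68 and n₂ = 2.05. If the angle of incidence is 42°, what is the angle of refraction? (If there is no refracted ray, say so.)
sin θ₂ = (n₁/n₂)·sin θ₁ = 0.5484 → θ₂ = 33.25°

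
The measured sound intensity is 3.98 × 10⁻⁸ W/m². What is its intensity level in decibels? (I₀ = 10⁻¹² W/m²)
β = 10·log₁₀(I/I₀) = 46 dB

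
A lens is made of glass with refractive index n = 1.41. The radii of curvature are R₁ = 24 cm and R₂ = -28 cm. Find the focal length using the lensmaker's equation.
1/f = (n − 1)(1/R₁ − 1/R₂) → f = 31.52 cm (converging lens)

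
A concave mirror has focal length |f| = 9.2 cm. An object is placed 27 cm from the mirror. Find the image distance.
f = +9.2 cm (concave); 1/di = 1/f − 1/do → di = 13.96 cm (real image, in front of mirror)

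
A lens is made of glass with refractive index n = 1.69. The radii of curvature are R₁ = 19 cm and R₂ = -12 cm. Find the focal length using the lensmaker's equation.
1/f = (n − 1)(1/R₁ − 1/R₂) → f = 10.66 cm (converging lens)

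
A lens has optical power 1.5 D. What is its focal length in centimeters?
f = 1/P = 66.67 cm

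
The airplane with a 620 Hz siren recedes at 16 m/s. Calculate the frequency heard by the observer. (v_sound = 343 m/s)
f_obs = f·v/(v + v_s) = 592.4 Hz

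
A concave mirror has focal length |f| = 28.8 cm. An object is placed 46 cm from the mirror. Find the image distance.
f = +28.8 cm (concave); 1/di = 1/f − 1/do → di = 77.02 cm (real image, in front of mirror)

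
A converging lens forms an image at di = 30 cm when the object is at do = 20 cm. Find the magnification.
M = −di/do = -1.5 (inverted image)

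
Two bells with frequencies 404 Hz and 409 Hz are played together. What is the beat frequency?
5 Hz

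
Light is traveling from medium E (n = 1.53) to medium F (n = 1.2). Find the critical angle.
θc = arcsin(n₂/n₁) = 51.66°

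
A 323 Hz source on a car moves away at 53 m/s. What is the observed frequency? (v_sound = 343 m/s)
f_obs = f·v/(v + v_s) = 279.8 Hz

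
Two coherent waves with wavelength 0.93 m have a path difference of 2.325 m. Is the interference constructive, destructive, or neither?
destructive — path difference = 2.5λ, an odd multiple of λ/2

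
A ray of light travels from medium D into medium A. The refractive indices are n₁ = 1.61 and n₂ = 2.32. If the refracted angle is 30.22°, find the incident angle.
sin θ₁ = (n₂/n₁)·sin θ₂ → θ₁ = 46.49°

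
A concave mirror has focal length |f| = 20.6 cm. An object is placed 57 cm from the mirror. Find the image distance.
f = +20.6 cm (concave); 1/di = 1/f − 1/do → di = 32.26 cm (real image, in front of mirror)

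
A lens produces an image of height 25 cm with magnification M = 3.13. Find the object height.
ho = |hi|/|M| = 7.987 cm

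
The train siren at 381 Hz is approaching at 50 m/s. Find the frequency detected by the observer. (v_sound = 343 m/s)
f_obs = f·v/(v − v_s) = 446 Hz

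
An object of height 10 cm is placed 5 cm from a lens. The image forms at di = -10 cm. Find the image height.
hi = (-di/do) × ho = 20 cm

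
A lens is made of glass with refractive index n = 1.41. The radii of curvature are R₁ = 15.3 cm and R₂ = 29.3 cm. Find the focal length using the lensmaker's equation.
1/f = (n − 1)(1/R₁ − 1/R₂) → f = 78.1 cm (converging lens)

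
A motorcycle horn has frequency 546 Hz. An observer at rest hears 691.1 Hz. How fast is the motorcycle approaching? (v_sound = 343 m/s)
v_s = v·(1 − f/f_obs) = 72.01 m/s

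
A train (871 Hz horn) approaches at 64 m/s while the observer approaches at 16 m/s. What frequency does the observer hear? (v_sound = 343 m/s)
f_obs = f·(v + v_o)/(v − v_s) = 1121 Hz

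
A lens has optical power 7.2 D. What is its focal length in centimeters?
f = 1/P = 13.89 cm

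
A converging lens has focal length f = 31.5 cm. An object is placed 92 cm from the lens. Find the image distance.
1/di = 1/f − 1/do → di = 47.9 cm (real image)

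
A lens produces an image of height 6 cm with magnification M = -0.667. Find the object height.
ho = |hi|/|M| = 8.996 cm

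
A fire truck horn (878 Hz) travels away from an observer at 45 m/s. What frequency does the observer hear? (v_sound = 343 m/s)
f_obs = f·v/(v + v_s) = 776.2 Hz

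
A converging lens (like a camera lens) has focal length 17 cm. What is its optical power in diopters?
P = 1/f = 5.882 D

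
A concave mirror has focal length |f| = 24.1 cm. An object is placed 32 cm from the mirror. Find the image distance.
f = +24.1 cm (concave); 1/di = 1/f − 1/do → di = 97.62 cm (real image, in front of mirror)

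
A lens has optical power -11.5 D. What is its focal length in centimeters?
f = 1/P = -8.696 cm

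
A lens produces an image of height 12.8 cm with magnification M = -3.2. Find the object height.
ho = |hi|/|M| = 4 cm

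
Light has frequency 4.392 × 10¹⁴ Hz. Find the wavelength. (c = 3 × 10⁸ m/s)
λ = c/f = 683.1 nm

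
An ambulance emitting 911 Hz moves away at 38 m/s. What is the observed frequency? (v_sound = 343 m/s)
f_obs = f·v/(v + v_s) = 820.1 Hz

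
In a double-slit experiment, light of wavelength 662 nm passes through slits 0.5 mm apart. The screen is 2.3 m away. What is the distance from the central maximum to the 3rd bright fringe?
y = mλL/d = 9.136 mm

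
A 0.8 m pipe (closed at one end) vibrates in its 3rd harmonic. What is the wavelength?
λₙ = 4L/n = 1.067 m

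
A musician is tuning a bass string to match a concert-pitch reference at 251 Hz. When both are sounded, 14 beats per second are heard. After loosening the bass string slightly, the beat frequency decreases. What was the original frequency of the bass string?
265 Hz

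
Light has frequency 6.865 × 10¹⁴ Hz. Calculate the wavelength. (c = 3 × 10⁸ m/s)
λ = c/f = 437 nm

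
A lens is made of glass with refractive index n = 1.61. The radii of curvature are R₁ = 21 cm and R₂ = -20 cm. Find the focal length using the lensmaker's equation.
1/f = (n − 1)(1/R₁ − 1/R₂) → f = 16.79 cm (converging lens)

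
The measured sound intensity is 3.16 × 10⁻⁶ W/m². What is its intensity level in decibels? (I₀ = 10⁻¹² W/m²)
β = 10·log₁₀(I/I₀) = 65 dB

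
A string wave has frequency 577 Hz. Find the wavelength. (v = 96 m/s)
λ = v/f = 0.1664 m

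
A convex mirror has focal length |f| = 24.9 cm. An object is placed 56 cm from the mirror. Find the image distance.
f = −24.9 cm (convex); 1/di = 1/f − 1/do → di = -17.24 cm (virtual image, behind mirror)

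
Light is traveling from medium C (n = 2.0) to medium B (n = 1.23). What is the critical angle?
θc = arcsin(n₂/n₁) = 37.95°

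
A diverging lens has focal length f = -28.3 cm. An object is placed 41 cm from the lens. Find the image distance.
1/di = 1/f − 1/do → di = -16.74 cm (virtual image)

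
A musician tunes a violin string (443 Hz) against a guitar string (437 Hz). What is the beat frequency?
6 Hz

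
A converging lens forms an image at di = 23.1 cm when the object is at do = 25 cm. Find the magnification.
M = −di/do = -0.924 (inverted image)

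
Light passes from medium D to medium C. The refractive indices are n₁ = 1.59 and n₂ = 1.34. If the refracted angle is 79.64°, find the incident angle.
sin θ₁ = (n₂/n₁)·sin θ₂ → θ₁ = 56°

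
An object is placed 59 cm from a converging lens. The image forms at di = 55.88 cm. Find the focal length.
1/f = 1/do + 1/di → f = 28.7 cm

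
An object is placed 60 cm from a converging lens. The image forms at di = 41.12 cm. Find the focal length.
1/f = 1/do + 1/di → f = 24.4 cm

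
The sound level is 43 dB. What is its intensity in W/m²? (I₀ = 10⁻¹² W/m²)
I = I₀·10^(β/10) = 2.00 × 10⁻⁸ W/m²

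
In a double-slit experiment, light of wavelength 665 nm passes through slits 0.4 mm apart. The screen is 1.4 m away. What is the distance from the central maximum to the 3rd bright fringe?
y = mλL/d = 6.982 mm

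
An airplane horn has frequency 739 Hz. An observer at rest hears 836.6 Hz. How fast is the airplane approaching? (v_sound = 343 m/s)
v_s = v·(1 − f/f_obs) = 40.02 m/s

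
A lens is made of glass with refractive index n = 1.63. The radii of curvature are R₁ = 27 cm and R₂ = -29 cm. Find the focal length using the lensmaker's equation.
1/f = (n − 1)(1/R₁ − 1/R₂) → f = 22.19 cm (converging lens)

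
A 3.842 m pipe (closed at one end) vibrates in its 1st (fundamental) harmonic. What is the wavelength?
λₙ = 4L/n = 15.37 m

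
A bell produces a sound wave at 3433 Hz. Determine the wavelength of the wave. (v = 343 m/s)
λ = v/f = 0.09991 m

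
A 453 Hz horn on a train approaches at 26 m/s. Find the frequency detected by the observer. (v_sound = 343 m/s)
f_obs = f·v/(v − v_s) = 490.2 Hz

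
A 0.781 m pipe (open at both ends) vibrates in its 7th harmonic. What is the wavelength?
λₙ = 2L/n = 0.2231 m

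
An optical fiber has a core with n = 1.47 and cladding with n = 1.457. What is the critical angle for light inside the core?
θc = arcsin(n_cladding/n_core) = 82.37°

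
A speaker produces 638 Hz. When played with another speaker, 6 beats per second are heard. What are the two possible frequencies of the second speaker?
f₂ = 638 ± 6 Hz → 644 Hz or 632 Hz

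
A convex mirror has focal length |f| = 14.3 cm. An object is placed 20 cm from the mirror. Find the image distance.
f = −14.3 cm (convex); 1/di = 1/f − 1/do → di = -8.338 cm (virtual image, behind mirror)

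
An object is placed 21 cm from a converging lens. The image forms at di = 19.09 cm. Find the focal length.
1/f = 1/do + 1/di → f = 10 cm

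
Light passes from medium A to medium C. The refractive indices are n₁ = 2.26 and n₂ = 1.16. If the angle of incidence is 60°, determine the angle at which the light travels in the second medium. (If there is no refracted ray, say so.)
sin θ₂ = (n₁/n₂)·sin θ₁ = 1.687 > 1, so there is no refracted ray — the light undergoes total internal reflection.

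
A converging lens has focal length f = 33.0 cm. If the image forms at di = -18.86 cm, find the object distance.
1/do = 1/f − 1/di → do = 12 cm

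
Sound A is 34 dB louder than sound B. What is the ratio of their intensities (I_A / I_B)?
I_A/I_B = 10^(Δβ/10) = 2512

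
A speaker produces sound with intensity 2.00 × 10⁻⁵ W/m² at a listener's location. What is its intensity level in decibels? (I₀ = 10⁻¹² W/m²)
β = 10·log₁₀(I/I₀) = 73.01 dB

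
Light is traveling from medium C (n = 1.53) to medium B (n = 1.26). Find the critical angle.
θc = arcsin(n₂/n₁) = 55.44°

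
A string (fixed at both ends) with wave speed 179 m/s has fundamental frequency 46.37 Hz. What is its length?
L = v/(2f₁) = 1.93 m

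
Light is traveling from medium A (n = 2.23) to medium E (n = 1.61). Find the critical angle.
θc = arcsin(n₂/n₁) = 46.22°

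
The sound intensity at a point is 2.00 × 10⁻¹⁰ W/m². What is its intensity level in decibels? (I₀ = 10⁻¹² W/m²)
β = 10·log₁₀(I/I₀) = 23.01 dB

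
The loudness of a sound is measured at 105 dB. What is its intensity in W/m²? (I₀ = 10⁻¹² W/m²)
I = I₀·10^(β/10) = 3.16 × 10⁻² W/m²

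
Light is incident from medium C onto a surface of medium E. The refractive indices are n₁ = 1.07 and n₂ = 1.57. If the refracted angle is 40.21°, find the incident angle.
sin θ₁ = (n₂/n₁)·sin θ₂ → θ₁ = 71.31°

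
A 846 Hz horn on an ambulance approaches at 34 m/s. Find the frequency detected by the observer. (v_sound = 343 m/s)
f_obs = f·v/(v − v_s) = 939.1 Hz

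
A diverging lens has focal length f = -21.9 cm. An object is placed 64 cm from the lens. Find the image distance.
1/di = 1/f − 1/do → di = -16.32 cm (virtual image)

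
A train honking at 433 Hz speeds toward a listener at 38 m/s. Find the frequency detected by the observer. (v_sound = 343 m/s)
f_obs = f·v/(v − v_s) = 486.9 Hz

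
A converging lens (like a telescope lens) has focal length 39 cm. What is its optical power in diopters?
P = 1/f = 2.564 D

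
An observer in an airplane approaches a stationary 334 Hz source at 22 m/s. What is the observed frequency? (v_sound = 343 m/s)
f_obs = f·(v + v_o)/v = 355.4 Hz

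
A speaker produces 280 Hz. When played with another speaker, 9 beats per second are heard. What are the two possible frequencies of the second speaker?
f₂ = 280 ± 9 Hz → 289 Hz or 271 Hz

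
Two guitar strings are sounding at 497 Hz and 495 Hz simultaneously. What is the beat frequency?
2 Hz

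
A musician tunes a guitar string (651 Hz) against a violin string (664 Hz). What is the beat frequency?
13 Hz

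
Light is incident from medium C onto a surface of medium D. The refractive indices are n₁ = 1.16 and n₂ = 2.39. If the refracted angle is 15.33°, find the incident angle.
sin θ₁ = (n₂/n₁)·sin θ₂ → θ₁ = 33°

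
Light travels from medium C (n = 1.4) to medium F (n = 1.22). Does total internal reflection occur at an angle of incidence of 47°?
θc = arcsin(n₂/n₁) = 60.63°; 47° < θc, so no — the ray refracts.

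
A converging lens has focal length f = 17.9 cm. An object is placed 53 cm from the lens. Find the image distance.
1/di = 1/f − 1/do → di = 27.03 cm (real image)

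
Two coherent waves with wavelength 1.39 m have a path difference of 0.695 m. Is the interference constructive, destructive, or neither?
destructive — path difference = 0.5λ, an odd multiple of λ/2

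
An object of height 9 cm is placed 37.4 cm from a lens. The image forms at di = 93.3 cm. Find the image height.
hi = (-di/do) × ho = -22.45 cm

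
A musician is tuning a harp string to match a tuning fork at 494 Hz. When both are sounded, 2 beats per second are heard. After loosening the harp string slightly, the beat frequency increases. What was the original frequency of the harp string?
492 Hz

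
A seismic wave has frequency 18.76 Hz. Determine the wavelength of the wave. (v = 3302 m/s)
λ = v/f = 176 m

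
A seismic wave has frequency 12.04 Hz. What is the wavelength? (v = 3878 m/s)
λ = v/f = 322.1 m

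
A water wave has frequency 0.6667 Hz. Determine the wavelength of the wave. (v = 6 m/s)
λ = v/f = 9 m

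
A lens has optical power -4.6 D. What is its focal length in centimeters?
f = 1/P = -21.74 cm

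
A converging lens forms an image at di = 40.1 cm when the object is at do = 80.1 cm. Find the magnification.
M = −di/do = -0.5006 (inverted image)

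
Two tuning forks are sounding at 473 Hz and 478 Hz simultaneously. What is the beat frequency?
5 Hz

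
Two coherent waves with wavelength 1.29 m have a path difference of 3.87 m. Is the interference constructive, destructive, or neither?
constructive — path difference = 3λ, a whole number of wavelengths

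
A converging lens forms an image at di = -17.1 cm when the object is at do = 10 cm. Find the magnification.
M = −di/do = 1.71 (upright image)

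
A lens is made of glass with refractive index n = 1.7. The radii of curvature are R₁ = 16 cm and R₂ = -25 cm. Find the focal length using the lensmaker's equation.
1/f = (n − 1)(1/R₁ − 1/R₂) → f = 13.94 cm (converging lens)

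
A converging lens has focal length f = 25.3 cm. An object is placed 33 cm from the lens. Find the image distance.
1/di = 1/f − 1/do → di = 108.4 cm (real image)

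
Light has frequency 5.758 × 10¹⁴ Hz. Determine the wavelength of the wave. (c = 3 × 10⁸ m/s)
λ = c/f = 521 nm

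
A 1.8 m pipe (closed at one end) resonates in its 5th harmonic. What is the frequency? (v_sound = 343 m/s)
fₙ = nv/(4L) = 238.2 Hz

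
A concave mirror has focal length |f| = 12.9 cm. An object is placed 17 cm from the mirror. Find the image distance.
f = +12.9 cm (concave); 1/di = 1/f − 1/do → di = 53.49 cm (real image, in front of mirror)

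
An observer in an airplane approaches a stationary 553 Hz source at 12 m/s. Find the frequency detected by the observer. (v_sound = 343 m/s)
f_obs = f·(v + v_o)/v = 572.3 Hz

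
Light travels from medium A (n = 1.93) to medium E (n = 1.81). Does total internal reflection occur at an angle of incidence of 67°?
θc = arcsin(n₂/n₁) = 69.69°; 67° < θc, so no — the ray refracts.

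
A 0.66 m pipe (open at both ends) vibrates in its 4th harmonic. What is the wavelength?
λₙ = 2L/n = 0.33 m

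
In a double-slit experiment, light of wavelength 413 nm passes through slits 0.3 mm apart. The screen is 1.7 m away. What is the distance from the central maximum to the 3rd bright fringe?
y = mλL/d = 7.021 mm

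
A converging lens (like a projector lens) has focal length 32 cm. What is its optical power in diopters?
P = 1/f = 3.125 D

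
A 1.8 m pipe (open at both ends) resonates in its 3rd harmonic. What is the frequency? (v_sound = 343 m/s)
fₙ = nv/(2L) = 285.8 Hz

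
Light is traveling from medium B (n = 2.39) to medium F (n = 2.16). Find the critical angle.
θc = arcsin(n₂/n₁) = 64.66°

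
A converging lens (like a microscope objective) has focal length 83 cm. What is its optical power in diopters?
P = 1/f = 1.205 D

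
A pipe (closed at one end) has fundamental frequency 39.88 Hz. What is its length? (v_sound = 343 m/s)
L = v/(4f₁) = 2.15 m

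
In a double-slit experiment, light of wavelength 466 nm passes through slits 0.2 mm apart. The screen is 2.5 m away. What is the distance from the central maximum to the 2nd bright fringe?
y = mλL/d = 11.65 mm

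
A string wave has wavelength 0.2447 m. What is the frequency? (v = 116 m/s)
f = v/λ = 474 Hz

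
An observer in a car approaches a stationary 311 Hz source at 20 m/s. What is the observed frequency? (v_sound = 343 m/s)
f_obs = f·(v + v_o)/v = 329.1 Hz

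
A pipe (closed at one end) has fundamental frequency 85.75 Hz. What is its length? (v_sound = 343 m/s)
L = v/(4f₁) = 1 m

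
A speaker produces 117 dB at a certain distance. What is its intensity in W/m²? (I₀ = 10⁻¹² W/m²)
I = I₀·10^(β/10) = 5.01 × 10⁻¹ W/m²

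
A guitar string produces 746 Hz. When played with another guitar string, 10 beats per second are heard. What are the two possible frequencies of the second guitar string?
f₂ = 746 ± 10 Hz → 756 Hz or 736 Hz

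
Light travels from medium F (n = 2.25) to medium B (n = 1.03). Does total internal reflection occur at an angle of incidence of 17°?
θc = arcsin(n₂/n₁) = 27.24°; 17° < θc, so no — the ray refracts.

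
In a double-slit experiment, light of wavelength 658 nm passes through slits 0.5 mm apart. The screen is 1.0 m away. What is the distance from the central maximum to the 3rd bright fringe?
y = mλL/d = 3.948 mm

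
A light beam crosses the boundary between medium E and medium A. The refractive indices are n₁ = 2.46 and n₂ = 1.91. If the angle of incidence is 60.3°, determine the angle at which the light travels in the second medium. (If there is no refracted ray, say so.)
sin θ₂ = (n₁/n₂)·sin θ₁ = 1.119 > 1, so there is no refracted ray — the light undergoes total internal reflection.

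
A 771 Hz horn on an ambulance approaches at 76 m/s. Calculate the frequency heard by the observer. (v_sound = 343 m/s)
f_obs = f·v/(v − v_s) = 990.5 Hz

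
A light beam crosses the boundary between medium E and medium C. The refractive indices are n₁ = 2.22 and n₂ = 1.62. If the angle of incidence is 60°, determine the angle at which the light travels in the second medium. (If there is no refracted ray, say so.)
sin θ₂ = (n₁/n₂)·sin θ₁ = 1.187 > 1, so there is no refracted ray — the light undergoes total internal reflection.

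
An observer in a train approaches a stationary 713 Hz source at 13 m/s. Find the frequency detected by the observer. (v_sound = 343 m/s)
f_obs = f·(v + v_o)/v = 740 Hz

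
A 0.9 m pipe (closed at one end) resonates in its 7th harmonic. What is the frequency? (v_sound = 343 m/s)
fₙ = nv/(4L) = 666.9 Hz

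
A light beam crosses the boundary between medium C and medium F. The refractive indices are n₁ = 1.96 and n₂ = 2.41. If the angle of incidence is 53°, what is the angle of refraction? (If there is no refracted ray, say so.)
sin θ₂ = (n₁/n₂)·sin θ₁ = 0.6495 → θ₂ = 40.5°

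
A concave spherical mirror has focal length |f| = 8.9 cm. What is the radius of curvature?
R = 2|f| = 17.8 cm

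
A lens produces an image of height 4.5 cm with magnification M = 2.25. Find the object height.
ho = |hi|/|M| = 2 cm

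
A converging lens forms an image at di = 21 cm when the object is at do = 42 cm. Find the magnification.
M = −di/do = -0.5 (inverted image)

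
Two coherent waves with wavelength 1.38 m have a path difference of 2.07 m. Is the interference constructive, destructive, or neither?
destructive — path difference = 1.5λ, an odd multiple of λ/2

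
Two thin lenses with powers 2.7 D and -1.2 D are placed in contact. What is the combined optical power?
P_total = P₁ + P₂ = 1.5 D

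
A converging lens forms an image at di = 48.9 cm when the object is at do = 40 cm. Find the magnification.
M = −di/do = -1.222 (inverted image)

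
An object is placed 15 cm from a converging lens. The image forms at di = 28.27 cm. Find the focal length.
1/f = 1/do + 1/di → f = 9.8 cm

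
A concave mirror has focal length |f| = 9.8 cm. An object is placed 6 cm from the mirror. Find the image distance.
f = +9.8 cm (concave); 1/di = 1/f − 1/do → di = -15.47 cm (virtual image, behind mirror)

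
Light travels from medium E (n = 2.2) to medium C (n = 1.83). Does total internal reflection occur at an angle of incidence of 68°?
θc = arcsin(n₂/n₁) = 56.29°; 68° > θc, so yes — total internal reflection.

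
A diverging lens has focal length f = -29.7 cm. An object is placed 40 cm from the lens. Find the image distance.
1/di = 1/f − 1/do → di = -17.04 cm (virtual image)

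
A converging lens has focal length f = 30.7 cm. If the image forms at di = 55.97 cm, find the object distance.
1/do = 1/f − 1/di → do = 68 cm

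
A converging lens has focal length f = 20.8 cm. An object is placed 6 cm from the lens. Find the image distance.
1/di = 1/f − 1/do → di = -8.432 cm (virtual image)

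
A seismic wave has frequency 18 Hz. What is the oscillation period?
T = 1/f = 0.05556 s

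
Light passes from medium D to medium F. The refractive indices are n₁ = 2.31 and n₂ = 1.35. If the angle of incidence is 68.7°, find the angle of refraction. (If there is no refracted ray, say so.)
sin θ₂ = (n₁/n₂)·sin θ₁ = 1.594 > 1, so there is no refracted ray — the light undergoes total internal reflection.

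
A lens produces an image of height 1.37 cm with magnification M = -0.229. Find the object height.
ho = |hi|/|M| = 5.983 cm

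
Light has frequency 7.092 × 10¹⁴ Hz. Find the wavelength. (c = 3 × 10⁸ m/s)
λ = c/f = 423 nm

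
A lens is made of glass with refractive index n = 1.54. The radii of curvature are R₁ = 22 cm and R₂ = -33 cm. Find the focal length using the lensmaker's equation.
1/f = (n − 1)(1/R₁ − 1/R₂) → f = 24.44 cm (converging lens)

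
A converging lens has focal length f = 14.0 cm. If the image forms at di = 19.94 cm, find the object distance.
1/do = 1/f − 1/di → do = 47 cm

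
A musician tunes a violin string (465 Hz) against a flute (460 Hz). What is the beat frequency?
5 Hz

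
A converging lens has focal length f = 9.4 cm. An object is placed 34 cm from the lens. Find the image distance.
1/di = 1/f − 1/do → di = 12.99 cm (real image)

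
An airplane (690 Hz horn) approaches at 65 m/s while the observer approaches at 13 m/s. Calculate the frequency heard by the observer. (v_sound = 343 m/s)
f_obs = f·(v + v_o)/(v − v_s) = 883.6 Hz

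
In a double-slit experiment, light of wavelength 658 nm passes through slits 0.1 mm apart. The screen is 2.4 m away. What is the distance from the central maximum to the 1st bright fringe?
y = mλL/d = 15.79 mm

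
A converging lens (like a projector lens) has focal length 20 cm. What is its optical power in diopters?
P = 1/f = 5 D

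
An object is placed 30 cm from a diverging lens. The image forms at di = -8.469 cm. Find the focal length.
1/f = 1/do + 1/di → f = -11.8 cm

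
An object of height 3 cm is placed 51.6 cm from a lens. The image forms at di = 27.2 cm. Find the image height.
hi = (-di/do) × ho = -1.581 cm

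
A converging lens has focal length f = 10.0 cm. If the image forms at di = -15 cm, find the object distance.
1/do = 1/f − 1/di → do = 6 cm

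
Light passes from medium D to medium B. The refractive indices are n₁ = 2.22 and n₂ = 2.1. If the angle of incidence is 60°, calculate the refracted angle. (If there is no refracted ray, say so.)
sin θ₂ = (n₁/n₂)·sin θ₁ = 0.9155 → θ₂ = 66.28°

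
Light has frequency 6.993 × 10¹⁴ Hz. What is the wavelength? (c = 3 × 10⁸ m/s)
λ = c/f = 429 nm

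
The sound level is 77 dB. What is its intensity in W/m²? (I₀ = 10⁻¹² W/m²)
I = I₀·10^(β/10) = 5.01 × 10⁻⁵ W/m²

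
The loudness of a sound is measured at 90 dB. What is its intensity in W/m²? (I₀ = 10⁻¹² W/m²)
I = I₀·10^(β/10) = 1.00 × 10⁻³ W/m²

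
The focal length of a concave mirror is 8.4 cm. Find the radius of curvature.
R = 2|f| = 16.8 cm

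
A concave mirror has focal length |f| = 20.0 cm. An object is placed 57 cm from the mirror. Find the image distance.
f = +20.0 cm (concave); 1/di = 1/f − 1/do → di = 30.81 cm (real image, in front of mirror)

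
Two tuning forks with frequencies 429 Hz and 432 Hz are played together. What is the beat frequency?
3 Hz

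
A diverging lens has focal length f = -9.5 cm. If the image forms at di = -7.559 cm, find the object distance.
1/do = 1/f − 1/di → do = 37 cm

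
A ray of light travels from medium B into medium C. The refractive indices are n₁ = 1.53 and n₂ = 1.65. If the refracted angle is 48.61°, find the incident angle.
sin θ₁ = (n₂/n₁)·sin θ₂ → θ₁ = 54°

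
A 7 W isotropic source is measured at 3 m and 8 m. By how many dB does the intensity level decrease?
Δβ = 20·log₁₀(r₂/r₁) = 8.519 dB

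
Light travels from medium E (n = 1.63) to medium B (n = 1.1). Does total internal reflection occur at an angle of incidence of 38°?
θc = arcsin(n₂/n₁) = 42.44°; 38° < θc, so no — the ray refracts.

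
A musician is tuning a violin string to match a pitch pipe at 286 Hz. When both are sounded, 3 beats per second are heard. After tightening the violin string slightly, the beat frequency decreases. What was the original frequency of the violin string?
283 Hz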